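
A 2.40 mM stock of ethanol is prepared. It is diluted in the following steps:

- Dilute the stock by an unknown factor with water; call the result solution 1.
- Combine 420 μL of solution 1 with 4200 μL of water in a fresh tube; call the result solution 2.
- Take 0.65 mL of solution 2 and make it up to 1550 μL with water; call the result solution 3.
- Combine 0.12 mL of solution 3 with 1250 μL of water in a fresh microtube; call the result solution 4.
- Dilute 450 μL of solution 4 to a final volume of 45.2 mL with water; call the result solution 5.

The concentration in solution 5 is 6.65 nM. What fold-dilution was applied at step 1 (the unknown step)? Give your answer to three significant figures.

Step 1: unknown factor x
Step 2: 420 μL + 4200 μL = 4620 μL total → factor 4620/420 = 11
Step 3: 0.65 mL brought to 1550 μL → factor 1.55/0.65 = 2.3846
Step 4: 0.12 mL + 1250 μL = 1.37 mL total → factor 1.37/0.12 = 11.417
Step 5: 450 μL brought to 45.2 mL → factor 45200/450 = 100.44
Product of known-step factors = 30080
Overall factor = 2.40 mM / (6.65 nM) = 3.609 × 10^5
x = 3.609 × 10^5 / 30080 = 12.0

12.0-fold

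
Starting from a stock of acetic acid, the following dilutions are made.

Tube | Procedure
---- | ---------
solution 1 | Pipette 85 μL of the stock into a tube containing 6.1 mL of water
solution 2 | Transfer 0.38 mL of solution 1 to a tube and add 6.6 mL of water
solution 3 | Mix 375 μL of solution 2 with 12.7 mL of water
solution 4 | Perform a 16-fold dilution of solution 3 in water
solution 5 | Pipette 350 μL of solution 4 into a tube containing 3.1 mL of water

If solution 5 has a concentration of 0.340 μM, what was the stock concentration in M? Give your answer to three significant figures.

2.50 M

Step 1: 85 μL + 6.1 mL = 6185 μL total → factor 6185/85 = 72.765
Step 2: 0.38 mL + 6.6 mL = 6.98 mL total → factor 6.98/0.38 = 18.368
Step 3: 375 μL + 12.7 mL = 13075 μL total → factor 13075/375 = 34.867
Step 4: 16-fold → factor 16
Step 5: 350 μL + 3.1 mL = 3450 μL total → factor 3450/350 = 9.8571
Overall dilution factor = 72.765 × 18.368 × 34.867 × 16 × 9.8571 = 7.3498 × 10^6
Stock = 0.340 μM × 7.3498 × 10^6 = 2.499 × 10^6 μM = 2.50 M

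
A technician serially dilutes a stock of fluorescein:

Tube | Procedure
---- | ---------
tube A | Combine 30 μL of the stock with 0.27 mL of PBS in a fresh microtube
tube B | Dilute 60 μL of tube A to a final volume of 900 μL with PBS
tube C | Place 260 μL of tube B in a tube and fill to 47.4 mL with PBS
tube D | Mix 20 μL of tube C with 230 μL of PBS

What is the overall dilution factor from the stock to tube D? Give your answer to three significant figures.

Step 1: 30 μL + 0.27 mL = 300 μL total → factor 300/30 = 10
Step 2: 60 μL brought to 900 μL → factor 900/60 = 15
Step 3: 260 μL brought to 47.4 mL → factor 47400/260 = 182.31
Step 4: 20 μL + 230 μL = 250 μL total → factor 250/20 = 12.5
Overall dilution factor = 10 × 15 × 182.31 × 12.5 = 3.4183 × 10^5

3.42 × 10^5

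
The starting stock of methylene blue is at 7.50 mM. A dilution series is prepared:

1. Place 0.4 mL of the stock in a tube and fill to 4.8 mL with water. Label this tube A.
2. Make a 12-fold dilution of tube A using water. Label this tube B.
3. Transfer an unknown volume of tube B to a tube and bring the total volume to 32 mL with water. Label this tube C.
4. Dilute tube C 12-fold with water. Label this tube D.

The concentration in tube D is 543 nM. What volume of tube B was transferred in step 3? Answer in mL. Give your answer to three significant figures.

Step 1: 0.4 mL brought to 4.8 mL → factor 4.8/0.4 = 12
Step 2: 12-fold → factor 12
Step 3: v brought to 32 mL → factor = 32 mL/v
Step 4: 12-fold → factor 12
Product of known-step factors = 1728
Overall factor = 7.50 mM / (543 nM) = 13812
Step-3 factor = 13812 / 1728 = 7.9931
v = 32 mL / 7.9931 = 4.00 mL

4.00 mL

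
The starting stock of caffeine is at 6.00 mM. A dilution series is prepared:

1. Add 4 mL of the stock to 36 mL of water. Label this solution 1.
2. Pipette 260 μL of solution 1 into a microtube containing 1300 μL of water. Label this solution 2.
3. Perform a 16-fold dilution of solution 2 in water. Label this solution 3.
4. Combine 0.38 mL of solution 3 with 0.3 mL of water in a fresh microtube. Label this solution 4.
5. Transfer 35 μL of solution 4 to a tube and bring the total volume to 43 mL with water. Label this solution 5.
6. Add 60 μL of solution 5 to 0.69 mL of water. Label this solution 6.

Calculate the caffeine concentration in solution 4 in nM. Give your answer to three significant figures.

3.49 × 10^3 nM

Step 1: 4 mL + 36 mL = 40 mL total → factor 40/4 = 10
Step 2: 260 μL + 1300 μL = 1560 μL total → factor 1560/260 = 6
Step 3: 16-fold → factor 16
Step 4: 0.38 mL + 0.3 mL = 0.68 mL total → factor 0.68/0.38 = 1.7895
Dilution factor through solution 4 = 10 × 6 × 16 × 1.7895 = 1717.9
[solution 4] = 6.00 mM / 1717.9 = 0.003493 mM = 3.49 × 10^3 nM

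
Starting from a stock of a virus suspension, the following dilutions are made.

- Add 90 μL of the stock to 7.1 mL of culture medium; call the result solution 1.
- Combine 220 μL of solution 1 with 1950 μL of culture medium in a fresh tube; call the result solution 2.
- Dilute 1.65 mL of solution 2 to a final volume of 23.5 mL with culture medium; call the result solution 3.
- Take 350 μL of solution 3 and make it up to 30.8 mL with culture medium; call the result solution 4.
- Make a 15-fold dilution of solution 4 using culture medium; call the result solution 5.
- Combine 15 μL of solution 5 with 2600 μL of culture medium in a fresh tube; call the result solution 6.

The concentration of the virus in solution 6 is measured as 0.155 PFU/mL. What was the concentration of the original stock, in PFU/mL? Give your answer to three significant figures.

4.00 × 10^8 PFU/mL

Step 1: 90 μL + 7.1 mL = 7190 μL total → factor 7190/90 = 79.889
Step 2: 220 μL + 1950 μL = 2170 μL total → factor 2170/220 = 9.8636
Step 3: 1.65 mL brought to 23.5 mL → factor 23.5/1.65 = 14.242
Step 4: 350 μL brought to 30.8 mL → factor 30800/350 = 88
Step 5: 15-fold → factor 15
Step 6: 15 μL + 2600 μL = 2615 μL total → factor 2615/15 = 174.33
Overall dilution factor = 79.889 × 9.8636 × 14.242 × 88 × 15 × 174.33 = 2.5826 × 10^9
Stock = 0.155 PFU/mL × 2.5826 × 10^9 = 4.00 × 10^8 PFU/mL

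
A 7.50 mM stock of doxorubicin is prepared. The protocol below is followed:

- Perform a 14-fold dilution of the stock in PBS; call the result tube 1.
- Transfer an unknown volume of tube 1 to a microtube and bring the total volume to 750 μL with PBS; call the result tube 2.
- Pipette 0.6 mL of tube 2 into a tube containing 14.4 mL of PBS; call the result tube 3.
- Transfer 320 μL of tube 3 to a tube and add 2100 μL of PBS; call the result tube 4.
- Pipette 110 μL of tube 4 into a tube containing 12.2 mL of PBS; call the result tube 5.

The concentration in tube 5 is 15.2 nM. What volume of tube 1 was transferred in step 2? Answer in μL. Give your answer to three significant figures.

450 μL

Step 1: 14-fold → factor 14
Step 2: v brought to 750 μL → factor = 750 μL/v
Step 3: 0.6 mL + 14.4 mL = 15 mL total → factor 15/0.6 = 25
Step 4: 320 μL + 2100 μL = 2420 μL total → factor 2420/320 = 7.5625
Step 5: 110 μL + 12.2 mL = 12310 μL total → factor 12310/110 = 111.91
Product of known-step factors = 2.9621 × 10^5
Overall factor = 7.50 mM / (15.2 nM) = 4.9342 × 10^5
Step-2 factor = 4.9342 × 10^5 / 2.9621 × 10^5 = 1.6658
v = 750 μL / 1.6658 = 450 μL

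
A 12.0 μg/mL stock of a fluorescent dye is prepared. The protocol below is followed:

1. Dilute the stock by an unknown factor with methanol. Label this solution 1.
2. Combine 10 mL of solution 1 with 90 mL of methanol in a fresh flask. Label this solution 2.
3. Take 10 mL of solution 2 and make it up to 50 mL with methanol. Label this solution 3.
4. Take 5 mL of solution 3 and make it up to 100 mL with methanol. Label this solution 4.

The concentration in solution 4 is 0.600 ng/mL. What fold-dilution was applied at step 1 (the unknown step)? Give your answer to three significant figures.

20.0-fold

Step 1: unknown factor x
Step 2: 10 mL + 90 mL = 100 mL total → factor 100/10 = 10
Step 3: 10 mL brought to 50 mL → factor 50/10 = 5
Step 4: 5 mL brought to 100 mL → factor 100/5 = 20
Product of known-step factors = 1000
Overall factor = 12.0 μg/mL / (0.600 ng/mL) = 20000
x = 20000 / 1000 = 20.0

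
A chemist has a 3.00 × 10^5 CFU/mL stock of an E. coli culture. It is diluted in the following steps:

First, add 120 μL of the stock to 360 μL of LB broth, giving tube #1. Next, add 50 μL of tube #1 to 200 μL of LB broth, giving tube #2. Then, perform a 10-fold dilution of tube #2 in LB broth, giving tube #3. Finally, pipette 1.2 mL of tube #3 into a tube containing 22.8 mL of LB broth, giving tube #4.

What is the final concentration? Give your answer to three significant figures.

Step 1: 120 μL + 360 μL = 480 μL total → factor 480/120 = 4
Step 2: 50 μL + 200 μL = 250 μL total → factor 250/50 = 5
Step 3: 10-fold → factor 10
Step 4: 1.2 mL + 22.8 mL = 24 mL total → factor 24/1.2 = 20
Overall dilution factor = 4 × 5 × 10 × 20 = 4000
Final = 3.00 × 10^5 CFU/mL / 4000 = 75.0 CFU/mL

75.0 CFU/mL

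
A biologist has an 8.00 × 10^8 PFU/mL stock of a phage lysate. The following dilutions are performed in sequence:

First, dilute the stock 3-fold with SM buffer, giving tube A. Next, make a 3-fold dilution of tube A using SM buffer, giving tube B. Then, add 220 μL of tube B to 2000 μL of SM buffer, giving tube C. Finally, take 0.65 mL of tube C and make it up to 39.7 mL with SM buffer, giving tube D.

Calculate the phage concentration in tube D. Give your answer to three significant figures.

Step 1: 3-fold → factor 3
Step 2: 3-fold → factor 3
Step 3: 220 μL + 2000 μL = 2220 μL total → factor 2220/220 = 10.091
Step 4: 0.65 mL brought to 39.7 mL → factor 39.7/0.65 = 61.077
Dilution factor through tube D = 3 × 3 × 10.091 × 61.077 = 5546.9
[tube D] = 8.00 × 10^8 PFU/mL / 5546.9 = 1.44 × 10^5 PFU/mL

1.44 × 10^5 PFU/mL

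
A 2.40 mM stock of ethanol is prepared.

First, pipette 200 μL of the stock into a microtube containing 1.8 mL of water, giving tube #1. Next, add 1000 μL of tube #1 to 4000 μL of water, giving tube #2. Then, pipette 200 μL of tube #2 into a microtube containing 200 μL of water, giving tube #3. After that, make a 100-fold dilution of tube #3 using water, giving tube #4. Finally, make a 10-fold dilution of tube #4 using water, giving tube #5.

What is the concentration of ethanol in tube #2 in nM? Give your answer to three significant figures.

4.80 × 10^4 nM

Step 1: 200 μL + 1.8 mL = 2000 μL total → factor 2000/200 = 10
Step 2: 1000 μL + 4000 μL = 5000 μL total → factor 5000/1000 = 5
Dilution factor through tube #2 = 10 × 5 = 50
[tube #2] = 2.40 mM / 50 = 0.04800 mM = 4.80 × 10^4 nM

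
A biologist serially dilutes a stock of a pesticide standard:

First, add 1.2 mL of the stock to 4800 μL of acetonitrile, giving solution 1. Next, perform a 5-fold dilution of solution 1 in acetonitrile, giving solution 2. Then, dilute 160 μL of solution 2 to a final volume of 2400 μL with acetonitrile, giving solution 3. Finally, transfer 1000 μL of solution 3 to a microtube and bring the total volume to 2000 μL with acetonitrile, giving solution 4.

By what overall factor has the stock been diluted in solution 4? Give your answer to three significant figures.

Step 1: 1.2 mL + 4800 μL = 6 mL total → factor 6/1.2 = 5
Step 2: 5-fold → factor 5
Step 3: 160 μL brought to 2400 μL → factor 2400/160 = 15
Step 4: 1000 μL brought to 2000 μL → factor 2000/1000 = 2
Overall dilution factor = 5 × 5 × 15 × 2 = 750

750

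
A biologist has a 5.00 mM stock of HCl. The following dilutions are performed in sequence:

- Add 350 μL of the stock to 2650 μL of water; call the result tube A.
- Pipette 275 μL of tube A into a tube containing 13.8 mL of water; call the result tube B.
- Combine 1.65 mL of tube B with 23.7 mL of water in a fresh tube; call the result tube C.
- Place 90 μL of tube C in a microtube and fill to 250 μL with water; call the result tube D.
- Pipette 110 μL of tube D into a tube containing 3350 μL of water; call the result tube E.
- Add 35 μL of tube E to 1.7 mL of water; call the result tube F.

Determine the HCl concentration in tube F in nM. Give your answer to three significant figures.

0.171 nM

Step 1: 350 μL + 2650 μL = 3000 μL total → factor 3000/350 = 8.5714
Step 2: 275 μL + 13.8 mL = 14075 μL total → factor 14075/275 = 51.182
Step 3: 1.65 mL + 23.7 mL = 25.35 mL total → factor 25.35/1.65 = 15.364
Step 4: 90 μL brought to 250 μL → factor 250/90 = 2.7778
Step 5: 110 μL + 3350 μL = 3460 μL total → factor 3460/110 = 31.455
Step 6: 35 μL + 1.7 mL = 1735 μL total → factor 1735/35 = 49.571
Overall dilution factor = 8.5714 × 51.182 × 15.364 × 2.7778 × 31.455 × 49.571 = 2.9193 × 10^7
Final = 5.00 mM / 2.9193 × 10^7 = 1.713 × 10^-7 mM = 0.171 nM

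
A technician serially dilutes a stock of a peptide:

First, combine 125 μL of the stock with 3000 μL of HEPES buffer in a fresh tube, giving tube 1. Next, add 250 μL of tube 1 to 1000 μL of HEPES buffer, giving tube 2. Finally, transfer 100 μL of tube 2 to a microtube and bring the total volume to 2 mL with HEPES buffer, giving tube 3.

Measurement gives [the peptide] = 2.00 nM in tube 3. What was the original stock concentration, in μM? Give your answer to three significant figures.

Step 1: 125 μL + 3000 μL = 3125 μL total → factor 3125/125 = 25
Step 2: 250 μL + 1000 μL = 1250 μL total → factor 1250/250 = 5
Step 3: 100 μL brought to 2 mL → factor 2000/100 = 20
Overall dilution factor = 25 × 5 × 20 = 2500
Stock = 2.00 nM × 2500 = 5000 nM = 5.00 μM

5.00 μM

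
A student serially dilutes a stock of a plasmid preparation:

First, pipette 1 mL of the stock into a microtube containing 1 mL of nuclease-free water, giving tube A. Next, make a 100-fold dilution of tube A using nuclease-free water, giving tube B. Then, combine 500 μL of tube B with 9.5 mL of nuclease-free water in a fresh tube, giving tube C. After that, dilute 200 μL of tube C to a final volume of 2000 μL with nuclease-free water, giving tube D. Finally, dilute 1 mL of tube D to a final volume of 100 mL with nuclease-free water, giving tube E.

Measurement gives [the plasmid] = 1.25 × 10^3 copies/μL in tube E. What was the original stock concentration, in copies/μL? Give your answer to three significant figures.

Step 1: 1 mL + 1 mL = 2 mL total → factor 2/1 = 2
Step 2: 100-fold → factor 100
Step 3: 500 μL + 9.5 mL = 10000 μL total → factor 10000/500 = 20
Step 4: 200 μL brought to 2000 μL → factor 2000/200 = 10
Step 5: 1 mL brought to 100 mL → factor 100/1 = 100
Overall dilution factor = 2 × 100 × 20 × 10 × 100 = 4 × 10^6
Stock = 1.25 × 10^3 copies/μL × 4 × 10^6 = 5.00 × 10^9 copies/μL

5.00 × 10^9 copies/μL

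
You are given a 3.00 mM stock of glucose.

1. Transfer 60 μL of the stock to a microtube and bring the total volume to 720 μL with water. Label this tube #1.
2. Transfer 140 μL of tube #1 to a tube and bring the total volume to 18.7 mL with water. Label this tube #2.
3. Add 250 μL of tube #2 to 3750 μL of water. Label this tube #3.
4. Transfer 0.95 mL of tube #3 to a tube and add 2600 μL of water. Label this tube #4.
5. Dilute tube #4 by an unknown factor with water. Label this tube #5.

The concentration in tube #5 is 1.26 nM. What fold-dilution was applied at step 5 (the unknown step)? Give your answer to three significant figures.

24.8-fold

Step 1: 60 μL brought to 720 μL → factor 720/60 = 12
Step 2: 140 μL brought to 18.7 mL → factor 18700/140 = 133.57
Step 3: 250 μL + 3750 μL = 4000 μL total → factor 4000/250 = 16
Step 4: 0.95 mL + 2600 μL = 3.55 mL total → factor 3.55/0.95 = 3.7368
Step 5: unknown factor x
Product of known-step factors = 95834
Overall factor = 3.00 mM / (1.26 nM) = 2.381 × 10^6
x = 2.381 × 10^6 / 95834 = 24.8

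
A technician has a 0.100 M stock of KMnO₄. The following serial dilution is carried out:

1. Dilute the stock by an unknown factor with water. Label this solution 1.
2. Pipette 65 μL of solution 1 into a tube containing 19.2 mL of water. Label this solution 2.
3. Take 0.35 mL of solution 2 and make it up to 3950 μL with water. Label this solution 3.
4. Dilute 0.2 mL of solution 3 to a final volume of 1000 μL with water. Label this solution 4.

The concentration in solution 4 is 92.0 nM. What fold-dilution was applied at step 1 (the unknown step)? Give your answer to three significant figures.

65.0-fold

Step 1: unknown factor x
Step 2: 65 μL + 19.2 mL = 19265 μL total → factor 19265/65 = 296.38
Step 3: 0.35 mL brought to 3950 μL → factor 3.95/0.35 = 11.286
Step 4: 0.2 mL brought to 1000 μL → factor 1/0.2 = 5
Product of known-step factors = 16725
Overall factor = 0.100 M / (92.0 nM) = 1.087 × 10^6
x = 1.087 × 10^6 / 16725 = 65.0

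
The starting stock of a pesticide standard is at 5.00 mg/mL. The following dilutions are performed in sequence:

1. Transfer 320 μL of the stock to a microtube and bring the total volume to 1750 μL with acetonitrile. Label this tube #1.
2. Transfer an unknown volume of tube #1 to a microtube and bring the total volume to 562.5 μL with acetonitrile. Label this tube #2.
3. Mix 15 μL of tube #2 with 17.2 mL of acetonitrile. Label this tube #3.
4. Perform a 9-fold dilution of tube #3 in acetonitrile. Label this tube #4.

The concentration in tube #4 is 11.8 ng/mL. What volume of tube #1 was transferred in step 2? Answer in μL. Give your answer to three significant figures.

75.0 μL

Step 1: 320 μL brought to 1750 μL → factor 1750/320 = 5.4688
Step 2: v brought to 562.5 μL → factor = 562.5 μL/v
Step 3: 15 μL + 17.2 mL = 17215 μL total → factor 17215/15 = 1147.7
Step 4: 9-fold → factor 9
Product of known-step factors = 56487
Overall factor = 5.00 mg/mL / (11.8 ng/mL) = 4.2373 × 10^5
Step-2 factor = 4.2373 × 10^5 / 56487 = 7.5014
v = 562.5 μL / 7.5014 = 75.0 μL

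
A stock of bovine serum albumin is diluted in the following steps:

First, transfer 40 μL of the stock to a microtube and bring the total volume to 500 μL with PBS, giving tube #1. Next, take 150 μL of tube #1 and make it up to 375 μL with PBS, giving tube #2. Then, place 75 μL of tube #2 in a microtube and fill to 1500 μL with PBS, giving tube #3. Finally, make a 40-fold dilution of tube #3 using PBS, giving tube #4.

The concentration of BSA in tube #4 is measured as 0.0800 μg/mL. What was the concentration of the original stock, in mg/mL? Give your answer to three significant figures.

2.00 mg/mL

Step 1: 40 μL brought to 500 μL → factor 500/40 = 12.5
Step 2: 150 μL brought to 375 μL → factor 375/150 = 2.5
Step 3: 75 μL brought to 1500 μL → factor 1500/75 = 20
Step 4: 40-fold → factor 40
Overall dilution factor = 12.5 × 2.5 × 20 × 40 = 25000
Stock = 0.0800 μg/mL × 25000 = 2000 μg/mL = 2.00 mg/mL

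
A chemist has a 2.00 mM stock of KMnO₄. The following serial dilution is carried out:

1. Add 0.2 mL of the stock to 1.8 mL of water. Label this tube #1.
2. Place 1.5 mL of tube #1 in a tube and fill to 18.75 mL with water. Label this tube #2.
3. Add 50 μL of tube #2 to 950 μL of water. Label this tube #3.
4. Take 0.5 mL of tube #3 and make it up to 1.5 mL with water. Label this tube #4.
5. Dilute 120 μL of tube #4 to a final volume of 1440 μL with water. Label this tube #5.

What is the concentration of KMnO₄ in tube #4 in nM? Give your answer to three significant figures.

Step 1: 0.2 mL + 1.8 mL = 2 mL total → factor 2/0.2 = 10
Step 2: 1.5 mL brought to 18.75 mL → factor 18.75/1.5 = 12.5
Step 3: 50 μL + 950 μL = 1000 μL total → factor 1000/50 = 20
Step 4: 0.5 mL brought to 1.5 mL → factor 1.5/0.5 = 3
Dilution factor through tube #4 = 10 × 12.5 × 20 × 3 = 7500
[tube #4] = 2.00 mM / 7500 = 0.0002667 mM = 267 nM

267 nM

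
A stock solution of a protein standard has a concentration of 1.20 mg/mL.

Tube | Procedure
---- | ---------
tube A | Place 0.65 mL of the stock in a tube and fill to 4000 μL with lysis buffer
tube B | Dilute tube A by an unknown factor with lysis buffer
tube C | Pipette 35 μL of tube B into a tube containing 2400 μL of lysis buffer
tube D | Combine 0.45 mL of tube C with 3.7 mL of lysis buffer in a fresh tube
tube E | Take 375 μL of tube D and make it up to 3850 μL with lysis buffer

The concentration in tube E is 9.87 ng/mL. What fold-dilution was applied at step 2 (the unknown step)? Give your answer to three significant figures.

Step 1: 0.65 mL brought to 4000 μL → factor 4/0.65 = 6.1538
Step 2: unknown factor x
Step 3: 35 μL + 2400 μL = 2435 μL total → factor 2435/35 = 69.571
Step 4: 0.45 mL + 3.7 mL = 4.15 mL total → factor 4.15/0.45 = 9.2222
Step 5: 375 μL brought to 3850 μL → factor 3850/375 = 10.267
Product of known-step factors = 40536
Overall factor = 1.20 mg/mL / (9.87 ng/mL) = 1.2158 × 10^5
x = 1.2158 × 10^5 / 40536 = 3.00

3.00-fold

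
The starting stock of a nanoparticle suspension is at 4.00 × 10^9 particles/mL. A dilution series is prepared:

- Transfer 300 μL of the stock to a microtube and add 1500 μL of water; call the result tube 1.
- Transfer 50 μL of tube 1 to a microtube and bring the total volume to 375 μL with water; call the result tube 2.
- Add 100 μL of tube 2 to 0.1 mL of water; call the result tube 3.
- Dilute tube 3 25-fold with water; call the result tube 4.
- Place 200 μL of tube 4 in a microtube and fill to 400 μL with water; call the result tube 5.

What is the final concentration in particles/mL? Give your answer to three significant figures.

8.89 × 10^5 particles/mL

Step 1: 300 μL + 1500 μL = 1800 μL total → factor 1800/300 = 6
Step 2: 50 μL brought to 375 μL → factor 375/50 = 7.5
Step 3: 100 μL + 0.1 mL = 200 μL total → factor 200/100 = 2
Step 4: 25-fold → factor 25
Step 5: 200 μL brought to 400 μL → factor 400/200 = 2
Overall dilution factor = 6 × 7.5 × 2 × 25 × 2 = 4500
Final = 4.00 × 10^9 particles/mL / 4500 = 8.89 × 10^5 particles/mL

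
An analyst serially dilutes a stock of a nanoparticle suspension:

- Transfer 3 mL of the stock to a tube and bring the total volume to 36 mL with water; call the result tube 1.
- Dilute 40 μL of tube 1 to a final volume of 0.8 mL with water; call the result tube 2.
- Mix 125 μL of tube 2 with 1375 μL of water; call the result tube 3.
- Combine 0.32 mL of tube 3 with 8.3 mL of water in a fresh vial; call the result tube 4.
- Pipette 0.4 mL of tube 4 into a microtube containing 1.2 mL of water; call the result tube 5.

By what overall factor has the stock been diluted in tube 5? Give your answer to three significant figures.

Step 1: 3 mL brought to 36 mL → factor 36/3 = 12
Step 2: 40 μL brought to 0.8 mL → factor 800/40 = 20
Step 3: 125 μL + 1375 μL = 1500 μL total → factor 1500/125 = 12
Step 4: 0.32 mL + 8.3 mL = 8.62 mL total → factor 8.62/0.32 = 26.938
Step 5: 0.4 mL + 1.2 mL = 1.6 mL total → factor 1.6/0.4 = 4
Overall dilution factor = 12 × 20 × 12 × 26.938 × 4 = 3.1032 × 10^5

3.10 × 10^5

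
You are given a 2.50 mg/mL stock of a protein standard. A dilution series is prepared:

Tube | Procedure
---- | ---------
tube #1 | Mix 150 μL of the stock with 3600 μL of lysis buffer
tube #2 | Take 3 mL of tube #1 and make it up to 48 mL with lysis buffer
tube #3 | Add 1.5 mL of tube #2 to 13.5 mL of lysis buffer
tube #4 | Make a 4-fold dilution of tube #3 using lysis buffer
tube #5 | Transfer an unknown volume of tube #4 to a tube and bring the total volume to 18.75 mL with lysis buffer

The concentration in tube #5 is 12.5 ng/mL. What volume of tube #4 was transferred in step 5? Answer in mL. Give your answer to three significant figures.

1.50 mL

Step 1: 150 μL + 3600 μL = 3750 μL total → factor 3750/150 = 25
Step 2: 3 mL brought to 48 mL → factor 48/3 = 16
Step 3: 1.5 mL + 13.5 mL = 15 mL total → factor 15/1.5 = 10
Step 4: 4-fold → factor 4
Step 5: v brought to 18.75 mL → factor = 18.75 mL/v
Product of known-step factors = 16000
Overall factor = 2.50 mg/mL / (12.5 ng/mL) = 2 × 10^5
Step-5 factor = 2 × 10^5 / 16000 = 12.5
v = 18.75 mL / 12.5 = 1.50 mL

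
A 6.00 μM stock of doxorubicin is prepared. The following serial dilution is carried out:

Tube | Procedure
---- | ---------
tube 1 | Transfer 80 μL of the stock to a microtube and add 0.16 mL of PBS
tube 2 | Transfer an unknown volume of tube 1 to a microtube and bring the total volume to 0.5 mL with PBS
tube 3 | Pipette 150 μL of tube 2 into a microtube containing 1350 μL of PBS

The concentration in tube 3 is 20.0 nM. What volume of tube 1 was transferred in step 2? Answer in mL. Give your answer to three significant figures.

Step 1: 80 μL + 0.16 mL = 240 μL total → factor 240/80 = 3
Step 2: v brought to 0.5 mL → factor = 0.5 mL/v
Step 3: 150 μL + 1350 μL = 1500 μL total → factor 1500/150 = 10
Product of known-step factors = 30
Overall factor = 6.00 μM / (20.0 nM) = 300
Step-2 factor = 300 / 30 = 10
v = 0.5 mL / 10 = 0.0500 mL

0.0500 mL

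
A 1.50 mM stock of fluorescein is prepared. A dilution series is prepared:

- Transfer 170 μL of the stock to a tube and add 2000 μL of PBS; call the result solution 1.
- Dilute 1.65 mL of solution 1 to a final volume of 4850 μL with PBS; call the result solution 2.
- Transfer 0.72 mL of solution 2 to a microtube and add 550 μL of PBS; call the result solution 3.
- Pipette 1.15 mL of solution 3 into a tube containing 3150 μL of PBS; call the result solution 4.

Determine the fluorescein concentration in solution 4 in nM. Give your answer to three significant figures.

Step 1: 170 μL + 2000 μL = 2170 μL total → factor 2170/170 = 12.765
Step 2: 1.65 mL brought to 4850 μL → factor 4.85/1.65 = 2.9394
Step 3: 0.72 mL + 550 μL = 1.27 mL total → factor 1.27/0.72 = 1.7639
Step 4: 1.15 mL + 3150 μL = 4.3 mL total → factor 4.3/1.15 = 3.7391
Overall dilution factor = 12.765 × 2.9394 × 1.7639 × 3.7391 = 247.46
Final = 1.50 mM / 247.46 = 0.006062 mM = 6.06 × 10^3 nM

6.06 × 10^3 nM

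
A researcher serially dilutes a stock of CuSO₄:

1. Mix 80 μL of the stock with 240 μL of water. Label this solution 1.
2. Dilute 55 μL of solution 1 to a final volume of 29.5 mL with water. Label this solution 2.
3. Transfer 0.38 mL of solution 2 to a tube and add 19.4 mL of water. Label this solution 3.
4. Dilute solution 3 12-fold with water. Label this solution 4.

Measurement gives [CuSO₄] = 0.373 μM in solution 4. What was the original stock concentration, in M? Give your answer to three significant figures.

0.500 M

Step 1: 80 μL + 240 μL = 320 μL total → factor 320/80 = 4
Step 2: 55 μL brought to 29.5 mL → factor 29500/55 = 536.36
Step 3: 0.38 mL + 19.4 mL = 19.78 mL total → factor 19.78/0.38 = 52.053
Step 4: 12-fold → factor 12
Overall dilution factor = 4 × 536.36 × 52.053 × 12 = 1.3401 × 10^6
Stock = 0.373 μM × 1.3401 × 10^6 = 4.999 × 10^5 μM = 0.500 M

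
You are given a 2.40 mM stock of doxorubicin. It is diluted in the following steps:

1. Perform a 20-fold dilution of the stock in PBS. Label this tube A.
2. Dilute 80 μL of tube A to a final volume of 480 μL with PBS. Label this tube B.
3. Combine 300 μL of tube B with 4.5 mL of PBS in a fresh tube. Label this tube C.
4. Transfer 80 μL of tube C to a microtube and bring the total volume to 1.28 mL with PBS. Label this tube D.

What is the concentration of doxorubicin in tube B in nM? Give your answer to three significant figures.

Step 1: 20-fold → factor 20
Step 2: 80 μL brought to 480 μL → factor 480/80 = 6
Dilution factor through tube B = 20 × 6 = 120
[tube B] = 2.40 mM / 120 = 0.02000 mM = 2.00 × 10^4 nM

2.00 × 10^4 nM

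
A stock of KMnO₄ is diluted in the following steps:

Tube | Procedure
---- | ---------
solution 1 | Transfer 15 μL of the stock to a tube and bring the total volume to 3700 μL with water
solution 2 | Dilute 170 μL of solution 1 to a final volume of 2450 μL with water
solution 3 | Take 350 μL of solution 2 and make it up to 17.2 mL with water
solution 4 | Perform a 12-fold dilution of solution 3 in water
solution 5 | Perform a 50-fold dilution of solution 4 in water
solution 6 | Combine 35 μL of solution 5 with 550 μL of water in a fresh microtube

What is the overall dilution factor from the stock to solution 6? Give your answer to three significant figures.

1.75 × 10^9

Step 1: 15 μL brought to 3700 μL → factor 3700/15 = 246.67
Step 2: 170 μL brought to 2450 μL → factor 2450/170 = 14.412
Step 3: 350 μL brought to 17.2 mL → factor 17200/350 = 49.143
Step 4: 12-fold → factor 12
Step 5: 50-fold → factor 50
Step 6: 35 μL + 550 μL = 585 μL total → factor 585/35 = 16.714
Overall dilution factor = 246.67 × 14.412 × 49.143 × 12 × 50 × 16.714 = 1.752 × 10^9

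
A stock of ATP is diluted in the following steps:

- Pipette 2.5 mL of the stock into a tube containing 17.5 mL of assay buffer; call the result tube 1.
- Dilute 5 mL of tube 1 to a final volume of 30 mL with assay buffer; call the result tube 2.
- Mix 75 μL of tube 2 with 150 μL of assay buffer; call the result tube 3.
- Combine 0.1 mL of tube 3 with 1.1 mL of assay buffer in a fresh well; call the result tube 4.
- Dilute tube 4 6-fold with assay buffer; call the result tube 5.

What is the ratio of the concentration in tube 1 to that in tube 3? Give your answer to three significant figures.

Step 1: 2.5 mL + 17.5 mL = 20 mL total → factor 20/2.5 = 8
Step 2: 5 mL brought to 30 mL → factor 30/5 = 6
Step 3: 75 μL + 150 μL = 225 μL total → factor 225/75 = 3
Dilution factor to tube 1 = 8; to tube 3 = 144
[tube 1]/[tube 3] = (factor to tube 3)/(factor to tube 1) = 144/8 = 18.0

18.0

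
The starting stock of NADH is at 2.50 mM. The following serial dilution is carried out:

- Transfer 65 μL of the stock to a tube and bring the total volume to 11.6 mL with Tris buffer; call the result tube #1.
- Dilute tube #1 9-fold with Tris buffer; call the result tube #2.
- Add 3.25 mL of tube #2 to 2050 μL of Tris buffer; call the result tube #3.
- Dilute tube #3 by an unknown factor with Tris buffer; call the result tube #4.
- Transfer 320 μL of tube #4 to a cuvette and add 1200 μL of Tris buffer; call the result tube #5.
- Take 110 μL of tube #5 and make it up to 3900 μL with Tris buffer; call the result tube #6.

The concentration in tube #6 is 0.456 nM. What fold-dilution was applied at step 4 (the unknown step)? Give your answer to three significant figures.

12.4-fold

Step 1: 65 μL brought to 11.6 mL → factor 11600/65 = 178.46
Step 2: 9-fold → factor 9
Step 3: 3.25 mL + 2050 μL = 5.3 mL total → factor 5.3/3.25 = 1.6308
Step 4: unknown factor x
Step 5: 320 μL + 1200 μL = 1520 μL total → factor 1520/320 = 4.75
Step 6: 110 μL brought to 3900 μL → factor 3900/110 = 35.455
Product of known-step factors = 4.4111 × 10^5
Overall factor = 2.50 mM / (0.456 nM) = 5.4825 × 10^6
x = 5.4825 × 10^6 / 4.4111 × 10^5 = 12.4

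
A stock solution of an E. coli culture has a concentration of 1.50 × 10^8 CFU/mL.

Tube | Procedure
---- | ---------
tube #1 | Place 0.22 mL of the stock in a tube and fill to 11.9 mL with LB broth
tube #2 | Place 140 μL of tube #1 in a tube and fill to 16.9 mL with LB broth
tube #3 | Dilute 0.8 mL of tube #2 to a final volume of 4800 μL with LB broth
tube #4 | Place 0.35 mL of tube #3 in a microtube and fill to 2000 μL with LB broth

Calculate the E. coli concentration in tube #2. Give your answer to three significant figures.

Step 1: 0.22 mL brought to 11.9 mL → factor 11.9/0.22 = 54.091
Step 2: 140 μL brought to 16.9 mL → factor 16900/140 = 120.71
Dilution factor through tube #2 = 54.091 × 120.71 = 6529.5
[tube #2] = 1.50 × 10^8 CFU/mL / 6529.5 = 2.30 × 10^4 CFU/mL

2.30 × 10^4 CFU/mL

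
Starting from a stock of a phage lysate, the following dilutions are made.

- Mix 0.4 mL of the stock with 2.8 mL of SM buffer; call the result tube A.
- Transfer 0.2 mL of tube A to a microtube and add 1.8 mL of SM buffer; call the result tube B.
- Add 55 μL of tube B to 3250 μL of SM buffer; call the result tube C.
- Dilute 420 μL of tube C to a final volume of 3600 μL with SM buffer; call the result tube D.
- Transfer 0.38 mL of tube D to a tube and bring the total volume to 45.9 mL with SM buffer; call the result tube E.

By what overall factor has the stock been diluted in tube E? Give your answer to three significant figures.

4.98 × 10^6

Step 1: 0.4 mL + 2.8 mL = 3.2 mL total → factor 3.2/0.4 = 8
Step 2: 0.2 mL + 1.8 mL = 2 mL total → factor 2/0.2 = 10
Step 3: 55 μL + 3250 μL = 3305 μL total → factor 3305/55 = 60.091
Step 4: 420 μL brought to 3600 μL → factor 3600/420 = 8.5714
Step 5: 0.38 mL brought to 45.9 mL → factor 45.9/0.38 = 120.79
Overall dilution factor = 8 × 10 × 60.091 × 8.5714 × 120.79 = 4.9772 × 10^6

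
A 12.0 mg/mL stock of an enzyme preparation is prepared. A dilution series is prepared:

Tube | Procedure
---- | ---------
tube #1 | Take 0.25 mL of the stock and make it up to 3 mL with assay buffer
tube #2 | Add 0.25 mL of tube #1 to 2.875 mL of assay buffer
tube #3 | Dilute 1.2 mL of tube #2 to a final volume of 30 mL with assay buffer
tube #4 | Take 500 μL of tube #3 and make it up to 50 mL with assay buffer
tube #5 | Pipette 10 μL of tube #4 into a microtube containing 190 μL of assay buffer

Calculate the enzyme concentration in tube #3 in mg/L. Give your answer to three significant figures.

3.20 mg/L

Step 1: 0.25 mL brought to 3 mL → factor 3/0.25 = 12
Step 2: 0.25 mL + 2.875 mL = 3.125 mL total → factor 3.125/0.25 = 12.5
Step 3: 1.2 mL brought to 30 mL → factor 30/1.2 = 25
Dilution factor through tube #3 = 12 × 12.5 × 25 = 3750
[tube #3] = 12.0 mg/mL / 3750 = 0.003200 mg/mL = 3.20 mg/L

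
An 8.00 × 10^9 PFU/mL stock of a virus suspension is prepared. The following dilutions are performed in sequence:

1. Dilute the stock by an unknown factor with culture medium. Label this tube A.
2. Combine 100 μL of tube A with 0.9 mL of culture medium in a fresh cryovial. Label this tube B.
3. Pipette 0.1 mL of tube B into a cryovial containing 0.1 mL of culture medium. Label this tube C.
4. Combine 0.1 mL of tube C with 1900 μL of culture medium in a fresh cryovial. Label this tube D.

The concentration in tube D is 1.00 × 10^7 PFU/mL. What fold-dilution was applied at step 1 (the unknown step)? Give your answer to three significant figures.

2.00-fold

Step 1: unknown factor x
Step 2: 100 μL + 0.9 mL = 1000 μL total → factor 1000/100 = 10
Step 3: 0.1 mL + 0.1 mL = 0.2 mL total → factor 0.2/0.1 = 2
Step 4: 0.1 mL + 1900 μL = 2 mL total → factor 2/0.1 = 20
Product of known-step factors = 400
Overall factor = 8.00 × 10^9 PFU/mL / (1.00 × 10^7 PFU/mL) = 800
x = 800 / 400 = 2.00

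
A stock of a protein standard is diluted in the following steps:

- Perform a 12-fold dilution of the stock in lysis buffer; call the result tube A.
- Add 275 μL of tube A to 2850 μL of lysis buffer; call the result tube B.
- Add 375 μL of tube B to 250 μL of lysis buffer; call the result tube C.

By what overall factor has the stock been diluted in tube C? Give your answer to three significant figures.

Step 1: 12-fold → factor 12
Step 2: 275 μL + 2850 μL = 3125 μL total → factor 3125/275 = 11.364
Step 3: 375 μL + 250 μL = 625 μL total → factor 625/375 = 1.6667
Overall dilution factor = 12 × 11.364 × 1.6667 = 227.27

227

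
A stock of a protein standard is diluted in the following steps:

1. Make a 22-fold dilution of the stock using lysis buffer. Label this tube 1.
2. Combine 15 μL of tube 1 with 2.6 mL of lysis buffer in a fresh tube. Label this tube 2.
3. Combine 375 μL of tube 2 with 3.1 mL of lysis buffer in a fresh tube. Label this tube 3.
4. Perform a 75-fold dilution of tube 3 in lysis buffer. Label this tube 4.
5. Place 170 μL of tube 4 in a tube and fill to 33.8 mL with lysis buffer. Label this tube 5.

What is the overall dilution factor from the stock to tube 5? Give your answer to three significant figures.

5.30 × 10^8

Step 1: 22-fold → factor 22
Step 2: 15 μL + 2.6 mL = 2615 μL total → factor 2615/15 = 174.33
Step 3: 375 μL + 3.1 mL = 3475 μL total → factor 3475/375 = 9.2667
Step 4: 75-fold → factor 75
Step 5: 170 μL brought to 33.8 mL → factor 33800/170 = 198.82
Overall dilution factor = 22 × 174.33 × 9.2667 × 75 × 198.82 = 5.2998 × 10^8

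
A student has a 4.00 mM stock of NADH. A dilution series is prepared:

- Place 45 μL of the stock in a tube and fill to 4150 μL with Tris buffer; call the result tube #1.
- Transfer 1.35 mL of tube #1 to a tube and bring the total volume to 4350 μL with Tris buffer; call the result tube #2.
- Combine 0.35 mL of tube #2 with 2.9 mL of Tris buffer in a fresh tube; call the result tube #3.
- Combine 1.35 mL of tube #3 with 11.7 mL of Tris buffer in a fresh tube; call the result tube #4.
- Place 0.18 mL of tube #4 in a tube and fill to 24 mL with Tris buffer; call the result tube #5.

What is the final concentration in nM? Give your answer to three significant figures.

Step 1: 45 μL brought to 4150 μL → factor 4150/45 = 92.222
Step 2: 1.35 mL brought to 4350 μL → factor 4.35/1.35 = 3.2222
Step 3: 0.35 mL + 2.9 mL = 3.25 mL total → factor 3.25/0.35 = 9.2857
Step 4: 1.35 mL + 11.7 mL = 13.05 mL total → factor 13.05/1.35 = 9.6667
Step 5: 0.18 mL brought to 24 mL → factor 24/0.18 = 133.33
Overall dilution factor = 92.222 × 3.2222 × 9.2857 × 9.6667 × 133.33 = 3.5565 × 10^6
Final = 4.00 mM / 3.5565 × 10^6 = 1.125 × 10^-6 mM = 1.12 nM

1.12 nM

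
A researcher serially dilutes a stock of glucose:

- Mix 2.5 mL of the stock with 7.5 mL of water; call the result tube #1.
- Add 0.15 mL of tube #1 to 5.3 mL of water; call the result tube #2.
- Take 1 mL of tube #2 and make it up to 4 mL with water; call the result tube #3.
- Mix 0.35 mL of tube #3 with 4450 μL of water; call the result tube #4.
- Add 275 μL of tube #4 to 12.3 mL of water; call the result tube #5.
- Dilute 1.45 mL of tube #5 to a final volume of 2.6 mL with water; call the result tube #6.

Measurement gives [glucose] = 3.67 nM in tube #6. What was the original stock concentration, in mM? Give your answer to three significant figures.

Step 1: 2.5 mL + 7.5 mL = 10 mL total → factor 10/2.5 = 4
Step 2: 0.15 mL + 5.3 mL = 5.45 mL total → factor 5.45/0.15 = 36.333
Step 3: 1 mL brought to 4 mL → factor 4/1 = 4
Step 4: 0.35 mL + 4450 μL = 4.8 mL total → factor 4.8/0.35 = 13.714
Step 5: 275 μL + 12.3 mL = 12575 μL total → factor 12575/275 = 45.727
Step 6: 1.45 mL brought to 2.6 mL → factor 2.6/1.45 = 1.7931
Overall dilution factor = 4 × 36.333 × 4 × 13.714 × 45.727 × 1.7931 = 6.537 × 10^5
Stock = 3.67 nM × 6.537 × 10^5 = 2.399 × 10^6 nM = 2.40 mM

2.40 mM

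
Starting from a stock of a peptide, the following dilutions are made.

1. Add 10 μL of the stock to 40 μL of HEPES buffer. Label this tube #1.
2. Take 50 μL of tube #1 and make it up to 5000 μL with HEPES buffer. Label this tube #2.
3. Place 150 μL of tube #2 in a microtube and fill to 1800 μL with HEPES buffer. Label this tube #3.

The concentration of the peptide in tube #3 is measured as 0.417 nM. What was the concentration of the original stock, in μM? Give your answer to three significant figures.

2.50 μM

Step 1: 10 μL + 40 μL = 50 μL total → factor 50/10 = 5
Step 2: 50 μL brought to 5000 μL → factor 5000/50 = 100
Step 3: 150 μL brought to 1800 μL → factor 1800/150 = 12
Overall dilution factor = 5 × 100 × 12 = 6000
Stock = 0.417 nM × 6000 = 2502 nM = 2.50 μM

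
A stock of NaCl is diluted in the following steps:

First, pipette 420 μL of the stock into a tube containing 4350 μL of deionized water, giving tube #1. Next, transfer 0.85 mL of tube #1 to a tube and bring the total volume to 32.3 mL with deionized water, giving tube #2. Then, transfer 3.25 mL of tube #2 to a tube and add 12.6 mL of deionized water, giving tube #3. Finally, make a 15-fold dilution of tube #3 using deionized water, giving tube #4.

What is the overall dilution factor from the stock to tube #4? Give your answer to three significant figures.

Step 1: 420 μL + 4350 μL = 4770 μL total → factor 4770/420 = 11.357
Step 2: 0.85 mL brought to 32.3 mL → factor 32.3/0.85 = 38
Step 3: 3.25 mL + 12.6 mL = 15.85 mL total → factor 15.85/3.25 = 4.8769
Step 4: 15-fold → factor 15
Overall dilution factor = 11.357 × 38 × 4.8769 × 15 = 31571

3.16 × 10^4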